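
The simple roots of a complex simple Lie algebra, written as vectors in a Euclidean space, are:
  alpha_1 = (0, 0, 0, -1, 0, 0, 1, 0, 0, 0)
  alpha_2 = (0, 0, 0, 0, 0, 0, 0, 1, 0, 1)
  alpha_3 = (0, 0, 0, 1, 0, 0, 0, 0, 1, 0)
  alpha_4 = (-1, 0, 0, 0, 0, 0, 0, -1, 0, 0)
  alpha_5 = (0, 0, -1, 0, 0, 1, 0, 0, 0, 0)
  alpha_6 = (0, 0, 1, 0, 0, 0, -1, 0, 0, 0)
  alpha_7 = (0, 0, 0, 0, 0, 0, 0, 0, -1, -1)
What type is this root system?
A_7

Compute the Cartan integers a_ij = 2(alpha_i, alpha_j)/(alpha_j, alpha_j); the resulting 7x7 Cartan matrix is
[[2, 0, -1, 0, 0, -1, 0], [0, 2, 0, -1, 0, 0, -1], [-1, 0, 2, 0, 0, 0, -1], [0, -1, 0, 2, 0, 0, 0], [0, 0, 0, 0, 2, -1, 0], [-1, 0, 0, 0, -1, 2, 0], [0, -1, -1, 0, 0, 0, 2]].
All simple roots have the same length, so the diagram is simply laced. The associated Dynkin diagram is a chain of 7 nodes with single edges (A_7), so the type is A_7 (the algebra sl(8)).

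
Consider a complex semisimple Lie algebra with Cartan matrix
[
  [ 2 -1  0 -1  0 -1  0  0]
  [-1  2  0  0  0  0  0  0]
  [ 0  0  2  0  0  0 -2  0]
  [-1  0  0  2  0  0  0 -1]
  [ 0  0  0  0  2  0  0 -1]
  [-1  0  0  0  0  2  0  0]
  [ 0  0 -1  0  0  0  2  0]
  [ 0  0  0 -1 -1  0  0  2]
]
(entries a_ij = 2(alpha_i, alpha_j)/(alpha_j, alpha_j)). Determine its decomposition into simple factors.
type B_2 ⊕ type D_6

The diagram associated to this matrix has two connected components: the simple roots {alpha_3, alpha_7} form a chain of 2 nodes with a double edge at one end; the terminal node there is the unique short simple root (B_2), and {alpha_1, alpha_2, alpha_4, alpha_5, alpha_6, alpha_8} form a chain of 4 nodes with a fork of two nodes at one end (D_6). A semisimple Lie algebra decomposes uniquely as the direct sum of simple ideals, one per connected component of its Dynkin diagram, so g ≅ B_2 ⊕ D_6 (dimension 10 + 66 = 76).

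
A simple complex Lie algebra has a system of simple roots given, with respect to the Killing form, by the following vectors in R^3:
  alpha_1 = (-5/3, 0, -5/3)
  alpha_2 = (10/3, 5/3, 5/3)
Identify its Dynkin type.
Compute the Cartan integers a_ij = 2(alpha_i, alpha_j)/(alpha_j, alpha_j); the resulting 2x2 Cartan matrix is
[[2, -1], [-3, 2]].
The roots have two lengths (squared-length ratio 3:1); the short ones are alpha_{1}. The associated Dynkin diagram is two nodes joined by a triple edge (G_2), so the type is G_2.

G2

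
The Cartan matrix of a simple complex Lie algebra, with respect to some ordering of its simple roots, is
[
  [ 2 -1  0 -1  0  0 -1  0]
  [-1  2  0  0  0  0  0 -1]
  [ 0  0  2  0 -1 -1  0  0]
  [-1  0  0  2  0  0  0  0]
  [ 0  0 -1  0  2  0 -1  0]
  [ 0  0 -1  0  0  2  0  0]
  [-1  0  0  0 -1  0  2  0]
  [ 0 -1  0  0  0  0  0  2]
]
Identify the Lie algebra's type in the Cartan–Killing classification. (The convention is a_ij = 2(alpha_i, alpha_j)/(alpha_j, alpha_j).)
The matrix has rank 8 with 2's on the diagonal. Reading the off-diagonal entries as Dynkin edges (a single edge where a_ij = a_ji = -1; a double or triple edge where a_ij * a_ji = 2 or 3), the diagram is a chain of 7 nodes with one extra node attached to the third node from one end (E_8). One simple-root ordering that puts it in standard form is (alpha_8, alpha_4, alpha_2, alpha_1, alpha_7, alpha_5, alpha_3, alpha_6). So the algebra is type E_8.

E_8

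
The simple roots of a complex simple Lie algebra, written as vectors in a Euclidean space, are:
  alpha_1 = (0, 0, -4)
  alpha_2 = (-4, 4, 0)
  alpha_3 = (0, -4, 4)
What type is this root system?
Compute the Cartan integers a_ij = 2(alpha_i, alpha_j)/(alpha_j, alpha_j); the resulting 3x3 Cartan matrix is
[[2, 0, -1], [0, 2, -1], [-2, -1, 2]].
The roots have two lengths (squared-length ratio 2:1); the short ones are alpha_{1}. The associated Dynkin diagram is a chain of 3 nodes with a double edge at one end; the terminal node there is the unique short simple root (B_3), so the type is B_3 (the algebra so(7)).

type B_3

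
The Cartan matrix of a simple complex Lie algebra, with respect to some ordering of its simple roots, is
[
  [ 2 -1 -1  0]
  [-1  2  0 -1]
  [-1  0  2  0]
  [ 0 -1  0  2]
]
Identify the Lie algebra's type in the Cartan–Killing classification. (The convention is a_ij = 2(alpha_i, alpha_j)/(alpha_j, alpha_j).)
The matrix has rank 4 with 2's on the diagonal. Reading the off-diagonal entries as Dynkin edges (a single edge where a_ij = a_ji = -1; a double or triple edge where a_ij * a_ji = 2 or 3), the diagram is a chain of 4 nodes with single edges (A_4). One simple-root ordering that puts it in standard form is (alpha_3, alpha_1, alpha_2, alpha_4). So the algebra is type A_4, i.e. sl(5).

A_4 (sl(5))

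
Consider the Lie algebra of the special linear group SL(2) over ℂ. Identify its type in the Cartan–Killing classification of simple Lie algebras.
This is sl(2), which has dimension 2^2 - 1 = 3 and rank 2 - 1 = 1 (a Cartan subalgebra is the diagonal traceless matrices). In the classification of classical Lie algebras, the special linear algebra sl(n+1) has type A_n; here n = 1, so the Dynkin diagram is a chain of 1 nodes with single edges (A_1). Hence the type is A_1.

type A_1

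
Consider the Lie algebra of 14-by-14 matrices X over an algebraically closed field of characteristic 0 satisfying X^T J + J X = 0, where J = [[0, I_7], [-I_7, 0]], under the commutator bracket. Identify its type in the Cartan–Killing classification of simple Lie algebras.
C7

This is sp(14), which has dimension 14(14+1)/2 = 105 and rank 14/2 = 7. In the classification of classical Lie algebras, the symplectic algebra sp(2n) has type C_n; here n = 7, so the Dynkin diagram is a chain of 7 nodes with a double edge at one end; the terminal node there is the unique long simple root (C_7). Hence the type is C_7.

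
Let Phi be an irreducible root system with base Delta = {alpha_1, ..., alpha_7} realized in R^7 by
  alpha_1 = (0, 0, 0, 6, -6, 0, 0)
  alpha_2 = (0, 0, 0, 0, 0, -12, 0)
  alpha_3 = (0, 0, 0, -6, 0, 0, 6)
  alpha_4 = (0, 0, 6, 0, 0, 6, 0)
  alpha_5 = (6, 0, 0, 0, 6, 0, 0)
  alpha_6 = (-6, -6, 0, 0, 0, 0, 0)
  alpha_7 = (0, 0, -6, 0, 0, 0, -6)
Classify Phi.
Compute the Cartan integers a_ij = 2(alpha_i, alpha_j)/(alpha_j, alpha_j); the resulting 7x7 Cartan matrix is
[[2, 0, -1, 0, -1, 0, 0], [0, 2, 0, -2, 0, 0, 0], [-1, 0, 2, 0, 0, 0, -1], [0, -1, 0, 2, 0, 0, -1], [-1, 0, 0, 0, 2, -1, 0], [0, 0, 0, 0, -1, 2, 0], [0, 0, -1, -1, 0, 0, 2]].
The roots have two lengths (squared-length ratio 2:1); the short ones are alpha_{1,3,4,5,6,7}. The associated Dynkin diagram is a chain of 7 nodes with a double edge at one end; the terminal node there is the unique long simple root (C_7), so the type is C_7 (the algebra sp(14)).

C7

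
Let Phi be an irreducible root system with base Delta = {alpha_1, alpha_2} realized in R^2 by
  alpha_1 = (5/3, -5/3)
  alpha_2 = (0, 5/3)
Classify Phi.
type B_2

Compute the Cartan integers a_ij = 2(alpha_i, alpha_j)/(alpha_j, alpha_j); the resulting 2x2 Cartan matrix is
[[2, -2], [-1, 2]].
The roots have two lengths (squared-length ratio 2:1); the short ones are alpha_{2}. The associated Dynkin diagram is a chain of 2 nodes with a double edge at one end; the terminal node there is the unique short simple root (B_2), so the type is B_2 (the algebra so(5)).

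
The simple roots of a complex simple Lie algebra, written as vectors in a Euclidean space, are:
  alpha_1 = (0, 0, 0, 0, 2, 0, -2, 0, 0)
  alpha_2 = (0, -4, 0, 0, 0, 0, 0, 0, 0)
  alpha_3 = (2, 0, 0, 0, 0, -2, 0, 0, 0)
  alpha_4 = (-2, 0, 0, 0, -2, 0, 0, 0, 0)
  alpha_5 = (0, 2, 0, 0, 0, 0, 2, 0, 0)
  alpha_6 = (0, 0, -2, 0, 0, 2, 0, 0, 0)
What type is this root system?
type C_6

Compute the Cartan integers a_ij = 2(alpha_i, alpha_j)/(alpha_j, alpha_j); the resulting 6x6 Cartan matrix is
[[2, 0, 0, -1, -1, 0], [0, 2, 0, 0, -2, 0], [0, 0, 2, -1, 0, -1], [-1, 0, -1, 2, 0, 0], [-1, -1, 0, 0, 2, 0], [0, 0, -1, 0, 0, 2]].
The roots have two lengths (squared-length ratio 2:1); the short ones are alpha_{1,3,4,5,6}. The associated Dynkin diagram is a chain of 6 nodes with a double edge at one end; the terminal node there is the unique long simple root (C_6), so the type is C_6 (the algebra sp(12)).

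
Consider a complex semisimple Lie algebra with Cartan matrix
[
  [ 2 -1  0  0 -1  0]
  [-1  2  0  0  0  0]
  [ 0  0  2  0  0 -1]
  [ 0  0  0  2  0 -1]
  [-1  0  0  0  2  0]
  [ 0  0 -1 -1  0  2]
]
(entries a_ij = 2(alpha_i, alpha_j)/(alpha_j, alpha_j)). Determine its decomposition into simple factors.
The diagram associated to this matrix has two connected components: the simple roots {alpha_1, alpha_2, alpha_5} form a chain of 3 nodes with single edges (A_3), and {alpha_3, alpha_4, alpha_6} form a chain of 3 nodes with single edges (A_3). A semisimple Lie algebra decomposes uniquely as the direct sum of simple ideals, one per connected component of its Dynkin diagram, so g ≅ A_3 ⊕ A_3 (dimension 15 + 15 = 30).

A3 + A3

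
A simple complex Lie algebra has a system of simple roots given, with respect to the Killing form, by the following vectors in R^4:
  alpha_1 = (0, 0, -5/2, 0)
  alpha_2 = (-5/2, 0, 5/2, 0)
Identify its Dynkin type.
B_2

Compute the Cartan integers a_ij = 2(alpha_i, alpha_j)/(alpha_j, alpha_j); the resulting 2x2 Cartan matrix is
[[2, -1], [-2, 2]].
The roots have two lengths (squared-length ratio 2:1); the short ones are alpha_{1}. The associated Dynkin diagram is a chain of 2 nodes with a double edge at one end; the terminal node there is the unique short simple root (B_2), so the type is B_2 (the algebra so(5)).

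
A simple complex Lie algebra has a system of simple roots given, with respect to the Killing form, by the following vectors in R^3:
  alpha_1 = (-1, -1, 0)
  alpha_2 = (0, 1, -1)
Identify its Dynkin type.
A2

Compute the Cartan integers a_ij = 2(alpha_i, alpha_j)/(alpha_j, alpha_j); the resulting 2x2 Cartan matrix is
[[2, -1], [-1, 2]].
All simple roots have the same length, so the diagram is simply laced. The associated Dynkin diagram is a chain of 2 nodes with single edges (A_2), so the type is A_2 (the algebra sl(3)).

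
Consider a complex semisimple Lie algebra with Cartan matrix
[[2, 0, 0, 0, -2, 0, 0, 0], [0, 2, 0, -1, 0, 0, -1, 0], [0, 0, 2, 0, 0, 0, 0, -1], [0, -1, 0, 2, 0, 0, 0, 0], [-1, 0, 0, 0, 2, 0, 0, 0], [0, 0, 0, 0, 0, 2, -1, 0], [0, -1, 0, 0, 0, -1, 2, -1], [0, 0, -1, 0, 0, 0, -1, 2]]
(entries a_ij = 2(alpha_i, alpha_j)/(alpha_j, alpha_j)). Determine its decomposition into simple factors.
The diagram associated to this matrix has two connected components: the simple roots {alpha_1, alpha_5} form a chain of 2 nodes with a double edge at one end; the terminal node there is the unique short simple root (B_2), and {alpha_2, alpha_3, alpha_4, alpha_6, alpha_7, alpha_8} form a chain of 5 nodes with one extra node attached to the third node from one end (E_6). A semisimple Lie algebra decomposes uniquely as the direct sum of simple ideals, one per connected component of its Dynkin diagram, so g ≅ B_2 ⊕ E_6 (dimension 10 + 78 = 88).

B_2 (so(5)) ⊕ E_6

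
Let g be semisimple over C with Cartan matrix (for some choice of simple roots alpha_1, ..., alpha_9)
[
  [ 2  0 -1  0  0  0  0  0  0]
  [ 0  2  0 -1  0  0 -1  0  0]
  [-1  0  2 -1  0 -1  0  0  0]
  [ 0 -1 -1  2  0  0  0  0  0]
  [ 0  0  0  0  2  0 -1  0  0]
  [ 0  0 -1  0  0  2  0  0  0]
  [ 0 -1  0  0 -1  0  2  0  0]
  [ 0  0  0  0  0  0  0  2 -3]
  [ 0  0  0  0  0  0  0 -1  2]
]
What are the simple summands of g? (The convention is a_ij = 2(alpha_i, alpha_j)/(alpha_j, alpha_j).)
D_7 + G_2

The diagram associated to this matrix has two connected components: the simple roots {alpha_1, alpha_2, alpha_3, alpha_4, alpha_5, alpha_6, alpha_7} form a chain of 5 nodes with a fork of two nodes at one end (D_7), and {alpha_8, alpha_9} form two nodes joined by a triple edge (G_2). A semisimple Lie algebra decomposes uniquely as the direct sum of simple ideals, one per connected component of its Dynkin diagram, so g ≅ D_7 ⊕ G_2 (dimension 91 + 14 = 105).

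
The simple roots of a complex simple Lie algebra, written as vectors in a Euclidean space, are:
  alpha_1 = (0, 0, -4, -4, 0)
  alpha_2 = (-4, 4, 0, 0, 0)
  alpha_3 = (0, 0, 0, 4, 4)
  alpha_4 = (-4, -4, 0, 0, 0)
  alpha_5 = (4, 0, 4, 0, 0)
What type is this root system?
D_5 (so(10))

Compute the Cartan integers a_ij = 2(alpha_i, alpha_j)/(alpha_j, alpha_j); the resulting 5x5 Cartan matrix is
[[2, 0, -1, 0, -1], [0, 2, 0, 0, -1], [-1, 0, 2, 0, 0], [0, 0, 0, 2, -1], [-1, -1, 0, -1, 2]].
All simple roots have the same length, so the diagram is simply laced. The associated Dynkin diagram is a chain of 3 nodes with a fork of two nodes at one end (D_5), so the type is D_5 (the algebra so(10)).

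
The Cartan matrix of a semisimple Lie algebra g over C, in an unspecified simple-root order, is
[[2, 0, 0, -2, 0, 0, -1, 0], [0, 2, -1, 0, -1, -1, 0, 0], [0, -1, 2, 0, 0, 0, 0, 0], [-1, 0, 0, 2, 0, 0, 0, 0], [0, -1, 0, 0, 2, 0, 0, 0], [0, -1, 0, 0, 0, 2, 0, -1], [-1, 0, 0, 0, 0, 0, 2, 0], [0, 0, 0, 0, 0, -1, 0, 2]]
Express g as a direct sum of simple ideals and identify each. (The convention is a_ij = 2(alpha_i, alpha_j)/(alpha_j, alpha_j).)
B_3 + D_5

The diagram associated to this matrix has two connected components: the simple roots {alpha_1, alpha_4, alpha_7} form a chain of 3 nodes with a double edge at one end; the terminal node there is the unique short simple root (B_3), and {alpha_2, alpha_3, alpha_5, alpha_6, alpha_8} form a chain of 3 nodes with a fork of two nodes at one end (D_5). A semisimple Lie algebra decomposes uniquely as the direct sum of simple ideals, one per connected component of its Dynkin diagram, so g ≅ B_3 ⊕ D_5 (dimension 21 + 45 = 66).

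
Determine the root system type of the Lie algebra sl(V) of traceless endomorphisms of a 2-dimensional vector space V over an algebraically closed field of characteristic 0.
This is sl(2), which has dimension 2^2 - 1 = 3 and rank 2 - 1 = 1 (a Cartan subalgebra is the diagonal traceless matrices). In the classification of classical Lie algebras, the special linear algebra sl(n+1) has type A_n; here n = 1, so the Dynkin diagram is a chain of 1 nodes with single edges (A_1). Hence the type is A_1.

A_1 (sl(2))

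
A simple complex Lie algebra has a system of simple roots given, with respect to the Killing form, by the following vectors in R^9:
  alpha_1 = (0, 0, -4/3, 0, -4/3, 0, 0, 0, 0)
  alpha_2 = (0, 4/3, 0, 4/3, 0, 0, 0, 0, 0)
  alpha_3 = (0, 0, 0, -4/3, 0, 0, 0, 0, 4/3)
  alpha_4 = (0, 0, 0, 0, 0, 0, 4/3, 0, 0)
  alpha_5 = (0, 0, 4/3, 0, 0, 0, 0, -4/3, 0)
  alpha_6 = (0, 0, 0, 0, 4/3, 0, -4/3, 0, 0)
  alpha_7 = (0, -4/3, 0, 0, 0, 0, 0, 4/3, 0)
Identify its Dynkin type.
B_7

Compute the Cartan integers a_ij = 2(alpha_i, alpha_j)/(alpha_j, alpha_j); the resulting 7x7 Cartan matrix is
[[2, 0, 0, 0, -1, -1, 0], [0, 2, -1, 0, 0, 0, -1], [0, -1, 2, 0, 0, 0, 0], [0, 0, 0, 2, 0, -1, 0], [-1, 0, 0, 0, 2, 0, -1], [-1, 0, 0, -2, 0, 2, 0], [0, -1, 0, 0, -1, 0, 2]].
The roots have two lengths (squared-length ratio 2:1); the short ones are alpha_{4}. The associated Dynkin diagram is a chain of 7 nodes with a double edge at one end; the terminal node there is the unique short simple root (B_7), so the type is B_7 (the algebra so(15)).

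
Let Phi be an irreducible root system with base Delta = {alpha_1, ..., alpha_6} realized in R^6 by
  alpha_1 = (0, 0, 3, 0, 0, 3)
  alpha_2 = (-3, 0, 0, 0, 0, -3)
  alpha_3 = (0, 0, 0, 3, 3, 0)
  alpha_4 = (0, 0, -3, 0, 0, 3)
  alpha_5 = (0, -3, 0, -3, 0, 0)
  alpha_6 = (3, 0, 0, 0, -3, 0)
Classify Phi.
Compute the Cartan integers a_ij = 2(alpha_i, alpha_j)/(alpha_j, alpha_j); the resulting 6x6 Cartan matrix is
[[2, -1, 0, 0, 0, 0], [-1, 2, 0, -1, 0, -1], [0, 0, 2, 0, -1, -1], [0, -1, 0, 2, 0, 0], [0, 0, -1, 0, 2, 0], [0, -1, -1, 0, 0, 2]].
All simple roots have the same length, so the diagram is simply laced. The associated Dynkin diagram is a chain of 4 nodes with a fork of two nodes at one end (D_6), so the type is D_6 (the algebra so(12)).

D6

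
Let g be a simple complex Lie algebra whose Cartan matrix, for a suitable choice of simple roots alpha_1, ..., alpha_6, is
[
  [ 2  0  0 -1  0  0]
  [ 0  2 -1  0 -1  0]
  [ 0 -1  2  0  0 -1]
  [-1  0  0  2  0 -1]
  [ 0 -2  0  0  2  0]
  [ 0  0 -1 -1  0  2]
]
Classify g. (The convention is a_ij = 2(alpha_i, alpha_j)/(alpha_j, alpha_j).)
The matrix has rank 6 with 2's on the diagonal. Reading the off-diagonal entries as Dynkin edges (a single edge where a_ij = a_ji = -1; a double or triple edge where a_ij * a_ji = 2 or 3), the diagram is a chain of 6 nodes with a double edge at one end; the terminal node there is the unique long simple root (C_6). One simple-root ordering that puts it in standard form is (alpha_1, alpha_4, alpha_6, alpha_3, alpha_2, alpha_5). So the algebra is type C_6, i.e. sp(12).

C_6 (sp(12))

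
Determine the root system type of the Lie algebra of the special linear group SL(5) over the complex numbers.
A_4 (sl(5))

This is sl(5), which has dimension 5^2 - 1 = 24 and rank 5 - 1 = 4 (a Cartan subalgebra is the diagonal traceless matrices). In the classification of classical Lie algebras, the special linear algebra sl(n+1) has type A_n; here n = 4, so the Dynkin diagram is a chain of 4 nodes with single edges (A_4). Hence the type is A_4.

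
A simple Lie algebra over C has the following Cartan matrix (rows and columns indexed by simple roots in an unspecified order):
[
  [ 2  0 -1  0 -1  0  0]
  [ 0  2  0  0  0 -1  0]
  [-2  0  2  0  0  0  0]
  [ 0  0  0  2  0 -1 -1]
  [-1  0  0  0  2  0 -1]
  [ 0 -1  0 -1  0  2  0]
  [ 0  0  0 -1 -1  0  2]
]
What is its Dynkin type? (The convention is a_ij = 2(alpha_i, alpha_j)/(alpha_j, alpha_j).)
The matrix has rank 7 with 2's on the diagonal. Reading the off-diagonal entries as Dynkin edges (a single edge where a_ij = a_ji = -1; a double or triple edge where a_ij * a_ji = 2 or 3), the diagram is a chain of 7 nodes with a double edge at one end; the terminal node there is the unique long simple root (C_7). One simple-root ordering that puts it in standard form is (alpha_2, alpha_6, alpha_4, alpha_7, alpha_5, alpha_1, alpha_3). So the algebra is type C_7, i.e. sp(14).

C7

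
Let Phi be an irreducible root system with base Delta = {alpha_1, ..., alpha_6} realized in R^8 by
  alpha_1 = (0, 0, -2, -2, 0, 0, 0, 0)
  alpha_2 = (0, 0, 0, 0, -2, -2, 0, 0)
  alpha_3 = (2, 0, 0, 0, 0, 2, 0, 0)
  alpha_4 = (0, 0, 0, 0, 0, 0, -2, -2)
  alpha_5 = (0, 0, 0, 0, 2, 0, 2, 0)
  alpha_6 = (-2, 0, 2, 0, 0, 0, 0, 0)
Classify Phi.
type A_6

Compute the Cartan integers a_ij = 2(alpha_i, alpha_j)/(alpha_j, alpha_j); the resulting 6x6 Cartan matrix is
[[2, 0, 0, 0, 0, -1], [0, 2, -1, 0, -1, 0], [0, -1, 2, 0, 0, -1], [0, 0, 0, 2, -1, 0], [0, -1, 0, -1, 2, 0], [-1, 0, -1, 0, 0, 2]].
All simple roots have the same length, so the diagram is simply laced. The associated Dynkin diagram is a chain of 6 nodes with single edges (A_6), so the type is A_6 (the algebra sl(7)).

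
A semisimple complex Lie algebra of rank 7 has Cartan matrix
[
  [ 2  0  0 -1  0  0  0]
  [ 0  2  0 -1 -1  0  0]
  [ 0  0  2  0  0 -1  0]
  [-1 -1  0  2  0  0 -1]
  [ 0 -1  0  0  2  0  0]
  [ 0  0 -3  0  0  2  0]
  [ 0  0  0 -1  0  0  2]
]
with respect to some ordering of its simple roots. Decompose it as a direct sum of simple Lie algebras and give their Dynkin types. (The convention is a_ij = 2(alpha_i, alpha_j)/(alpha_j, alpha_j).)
The diagram associated to this matrix has two connected components: the simple roots {alpha_1, alpha_2, alpha_4, alpha_5, alpha_7} form a chain of 3 nodes with a fork of two nodes at one end (D_5), and {alpha_3, alpha_6} form two nodes joined by a triple edge (G_2). A semisimple Lie algebra decomposes uniquely as the direct sum of simple ideals, one per connected component of its Dynkin diagram, so g ≅ D_5 ⊕ G_2 (dimension 45 + 14 = 59).

D_5 + G_2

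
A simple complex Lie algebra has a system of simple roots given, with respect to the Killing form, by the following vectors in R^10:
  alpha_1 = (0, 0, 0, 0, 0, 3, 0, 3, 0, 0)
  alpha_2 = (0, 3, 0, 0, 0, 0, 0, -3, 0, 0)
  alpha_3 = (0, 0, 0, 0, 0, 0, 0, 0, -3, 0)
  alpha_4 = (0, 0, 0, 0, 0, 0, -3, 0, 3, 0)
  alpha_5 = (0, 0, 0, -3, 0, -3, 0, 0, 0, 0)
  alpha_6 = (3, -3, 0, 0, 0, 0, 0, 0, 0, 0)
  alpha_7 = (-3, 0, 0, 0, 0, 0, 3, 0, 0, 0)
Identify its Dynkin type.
B_7 (so(15))

Compute the Cartan integers a_ij = 2(alpha_i, alpha_j)/(alpha_j, alpha_j); the resulting 7x7 Cartan matrix is
[[2, -1, 0, 0, -1, 0, 0], [-1, 2, 0, 0, 0, -1, 0], [0, 0, 2, -1, 0, 0, 0], [0, 0, -2, 2, 0, 0, -1], [-1, 0, 0, 0, 2, 0, 0], [0, -1, 0, 0, 0, 2, -1], [0, 0, 0, -1, 0, -1, 2]].
The roots have two lengths (squared-length ratio 2:1); the short ones are alpha_{3}. The associated Dynkin diagram is a chain of 7 nodes with a double edge at one end; the terminal node there is the unique short simple root (B_7), so the type is B_7 (the algebra so(15)).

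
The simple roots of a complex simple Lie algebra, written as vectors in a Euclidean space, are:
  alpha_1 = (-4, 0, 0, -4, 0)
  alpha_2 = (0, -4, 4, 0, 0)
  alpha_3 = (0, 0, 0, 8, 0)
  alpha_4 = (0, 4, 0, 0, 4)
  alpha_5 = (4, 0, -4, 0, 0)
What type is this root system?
Compute the Cartan integers a_ij = 2(alpha_i, alpha_j)/(alpha_j, alpha_j); the resulting 5x5 Cartan matrix is
[[2, 0, -1, 0, -1], [0, 2, 0, -1, -1], [-2, 0, 2, 0, 0], [0, -1, 0, 2, 0], [-1, -1, 0, 0, 2]].
The roots have two lengths (squared-length ratio 2:1); the short ones are alpha_{1,2,4,5}. The associated Dynkin diagram is a chain of 5 nodes with a double edge at one end; the terminal node there is the unique long simple root (C_5), so the type is C_5 (the algebra sp(10)).

type C_5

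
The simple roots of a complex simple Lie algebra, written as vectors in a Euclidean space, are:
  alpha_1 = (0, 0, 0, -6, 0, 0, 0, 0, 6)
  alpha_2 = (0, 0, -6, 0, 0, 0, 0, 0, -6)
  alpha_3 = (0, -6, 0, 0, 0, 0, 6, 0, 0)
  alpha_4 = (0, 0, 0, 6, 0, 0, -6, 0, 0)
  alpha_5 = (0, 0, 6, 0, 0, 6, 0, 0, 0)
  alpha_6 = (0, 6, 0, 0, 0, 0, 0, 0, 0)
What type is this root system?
type B_6

Compute the Cartan integers a_ij = 2(alpha_i, alpha_j)/(alpha_j, alpha_j); the resulting 6x6 Cartan matrix is
[[2, -1, 0, -1, 0, 0], [-1, 2, 0, 0, -1, 0], [0, 0, 2, -1, 0, -2], [-1, 0, -1, 2, 0, 0], [0, -1, 0, 0, 2, 0], [0, 0, -1, 0, 0, 2]].
The roots have two lengths (squared-length ratio 2:1); the short ones are alpha_{6}. The associated Dynkin diagram is a chain of 6 nodes with a double edge at one end; the terminal node there is the unique short simple root (B_6), so the type is B_6 (the algebra so(13)).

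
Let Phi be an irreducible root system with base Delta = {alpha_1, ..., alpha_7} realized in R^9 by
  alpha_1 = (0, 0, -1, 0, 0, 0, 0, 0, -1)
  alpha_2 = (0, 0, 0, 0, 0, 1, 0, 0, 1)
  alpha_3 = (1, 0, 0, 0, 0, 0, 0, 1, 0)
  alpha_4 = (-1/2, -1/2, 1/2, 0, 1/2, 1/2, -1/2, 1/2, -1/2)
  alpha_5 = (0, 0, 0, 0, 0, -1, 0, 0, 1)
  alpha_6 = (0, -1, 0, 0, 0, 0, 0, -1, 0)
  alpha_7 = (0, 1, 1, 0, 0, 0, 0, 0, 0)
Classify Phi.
Compute the Cartan integers a_ij = 2(alpha_i, alpha_j)/(alpha_j, alpha_j); the resulting 7x7 Cartan matrix is
[[2, -1, 0, 0, -1, 0, -1], [-1, 2, 0, 0, 0, 0, 0], [0, 0, 2, 0, 0, -1, 0], [0, 0, 0, 2, -1, 0, 0], [-1, 0, 0, -1, 2, 0, 0], [0, 0, -1, 0, 0, 2, -1], [-1, 0, 0, 0, 0, -1, 2]].
All simple roots have the same length, so the diagram is simply laced. The associated Dynkin diagram is a chain of 6 nodes with one extra node attached to the third node from one end (E_7), so the type is E_7.

E_7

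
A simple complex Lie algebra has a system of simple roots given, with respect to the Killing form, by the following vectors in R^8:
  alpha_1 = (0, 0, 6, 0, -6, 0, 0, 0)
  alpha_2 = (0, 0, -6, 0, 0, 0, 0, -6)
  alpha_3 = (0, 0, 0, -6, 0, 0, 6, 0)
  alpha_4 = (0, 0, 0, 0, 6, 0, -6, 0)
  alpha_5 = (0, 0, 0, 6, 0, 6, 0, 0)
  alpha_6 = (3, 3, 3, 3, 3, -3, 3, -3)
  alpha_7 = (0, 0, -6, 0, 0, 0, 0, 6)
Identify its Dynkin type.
Compute the Cartan integers a_ij = 2(alpha_i, alpha_j)/(alpha_j, alpha_j); the resulting 7x7 Cartan matrix is
[[2, -1, 0, -1, 0, 0, -1], [-1, 2, 0, 0, 0, 0, 0], [0, 0, 2, -1, -1, 0, 0], [-1, 0, -1, 2, 0, 0, 0], [0, 0, -1, 0, 2, 0, 0], [0, 0, 0, 0, 0, 2, -1], [-1, 0, 0, 0, 0, -1, 2]].
All simple roots have the same length, so the diagram is simply laced. The associated Dynkin diagram is a chain of 6 nodes with one extra node attached to the third node from one end (E_7), so the type is E_7.

E_7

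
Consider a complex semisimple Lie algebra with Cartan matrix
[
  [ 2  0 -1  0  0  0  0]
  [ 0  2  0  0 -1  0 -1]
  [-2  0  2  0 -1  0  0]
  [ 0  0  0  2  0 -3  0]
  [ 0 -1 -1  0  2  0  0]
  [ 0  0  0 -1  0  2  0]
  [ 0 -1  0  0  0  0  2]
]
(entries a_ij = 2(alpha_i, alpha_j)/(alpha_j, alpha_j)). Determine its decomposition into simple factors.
The diagram associated to this matrix has two connected components: the simple roots {alpha_1, alpha_2, alpha_3, alpha_5, alpha_7} form a chain of 5 nodes with a double edge at one end; the terminal node there is the unique short simple root (B_5), and {alpha_4, alpha_6} form two nodes joined by a triple edge (G_2). A semisimple Lie algebra decomposes uniquely as the direct sum of simple ideals, one per connected component of its Dynkin diagram, so g ≅ B_5 ⊕ G_2 (dimension 55 + 14 = 69).

B5 + G2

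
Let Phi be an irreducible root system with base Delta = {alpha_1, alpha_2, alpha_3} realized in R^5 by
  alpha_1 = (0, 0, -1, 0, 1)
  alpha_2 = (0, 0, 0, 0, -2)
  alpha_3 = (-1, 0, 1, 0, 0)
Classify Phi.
Compute the Cartan integers a_ij = 2(alpha_i, alpha_j)/(alpha_j, alpha_j); the resulting 3x3 Cartan matrix is
[[2, -1, -1], [-2, 2, 0], [-1, 0, 2]].
The roots have two lengths (squared-length ratio 2:1); the short ones are alpha_{1,3}. The associated Dynkin diagram is a chain of 3 nodes with a double edge at one end; the terminal node there is the unique long simple root (C_3), so the type is C_3 (the algebra sp(6)).

C_3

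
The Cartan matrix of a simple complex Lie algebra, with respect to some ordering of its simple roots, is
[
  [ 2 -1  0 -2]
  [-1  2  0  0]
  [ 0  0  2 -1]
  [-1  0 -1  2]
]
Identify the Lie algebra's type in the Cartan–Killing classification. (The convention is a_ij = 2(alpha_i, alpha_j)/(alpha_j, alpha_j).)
The matrix has rank 4 with 2's on the diagonal. Reading the off-diagonal entries as Dynkin edges (a single edge where a_ij = a_ji = -1; a double or triple edge where a_ij * a_ji = 2 or 3), the diagram is a chain of 4 nodes with a double edge between the middle two (F_4). One simple-root ordering that puts it in standard form is (alpha_2, alpha_1, alpha_4, alpha_3). So the algebra is type F_4.

F_4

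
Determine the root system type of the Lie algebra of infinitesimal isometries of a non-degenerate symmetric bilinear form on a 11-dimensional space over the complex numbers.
B5

This is so(11) with 11 odd, which has dimension 11(11-1)/2 = 55 and rank (11-1)/2 = 5. In the classification of classical Lie algebras, the orthogonal algebra so(2n+1) in an odd number of variables has type B_n; here n = 5, so the Dynkin diagram is a chain of 5 nodes with a double edge at one end; the terminal node there is the unique short simple root (B_5). Hence the type is B_5.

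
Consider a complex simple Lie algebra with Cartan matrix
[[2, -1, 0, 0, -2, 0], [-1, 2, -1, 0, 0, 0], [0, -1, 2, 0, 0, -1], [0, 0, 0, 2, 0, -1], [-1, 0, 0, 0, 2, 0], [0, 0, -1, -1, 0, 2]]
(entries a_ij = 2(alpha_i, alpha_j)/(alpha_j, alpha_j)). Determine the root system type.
type B_6

The matrix has rank 6 with 2's on the diagonal. Reading the off-diagonal entries as Dynkin edges (a single edge where a_ij = a_ji = -1; a double or triple edge where a_ij * a_ji = 2 or 3), the diagram is a chain of 6 nodes with a double edge at one end; the terminal node there is the unique short simple root (B_6). One simple-root ordering that puts it in standard form is (alpha_4, alpha_6, alpha_3, alpha_2, alpha_1, alpha_5). So the algebra is type B_6, i.e. so(13).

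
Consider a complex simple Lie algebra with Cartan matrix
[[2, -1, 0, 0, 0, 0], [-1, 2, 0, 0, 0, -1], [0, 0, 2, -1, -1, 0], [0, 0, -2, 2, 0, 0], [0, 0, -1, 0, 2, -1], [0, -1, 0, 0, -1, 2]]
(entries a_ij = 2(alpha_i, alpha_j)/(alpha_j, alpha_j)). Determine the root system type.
C_6

The matrix has rank 6 with 2's on the diagonal. Reading the off-diagonal entries as Dynkin edges (a single edge where a_ij = a_ji = -1; a double or triple edge where a_ij * a_ji = 2 or 3), the diagram is a chain of 6 nodes with a double edge at one end; the terminal node there is the unique long simple root (C_6). One simple-root ordering that puts it in standard form is (alpha_1, alpha_2, alpha_6, alpha_5, alpha_3, alpha_4). So the algebra is type C_6, i.e. sp(12).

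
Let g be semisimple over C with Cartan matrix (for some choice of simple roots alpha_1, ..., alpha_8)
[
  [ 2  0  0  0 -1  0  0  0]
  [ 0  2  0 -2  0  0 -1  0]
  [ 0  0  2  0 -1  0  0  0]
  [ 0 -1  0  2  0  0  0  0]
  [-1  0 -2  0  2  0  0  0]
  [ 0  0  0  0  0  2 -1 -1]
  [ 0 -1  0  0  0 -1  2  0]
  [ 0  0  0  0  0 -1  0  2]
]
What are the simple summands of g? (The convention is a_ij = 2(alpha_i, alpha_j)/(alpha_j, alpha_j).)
The diagram associated to this matrix has two connected components: the simple roots {alpha_1, alpha_3, alpha_5} form a chain of 3 nodes with a double edge at one end; the terminal node there is the unique short simple root (B_3), and {alpha_2, alpha_4, alpha_6, alpha_7, alpha_8} form a chain of 5 nodes with a double edge at one end; the terminal node there is the unique short simple root (B_5). A semisimple Lie algebra decomposes uniquely as the direct sum of simple ideals, one per connected component of its Dynkin diagram, so g ≅ B_3 ⊕ B_5 (dimension 21 + 55 = 76).

B3 ⊕ B5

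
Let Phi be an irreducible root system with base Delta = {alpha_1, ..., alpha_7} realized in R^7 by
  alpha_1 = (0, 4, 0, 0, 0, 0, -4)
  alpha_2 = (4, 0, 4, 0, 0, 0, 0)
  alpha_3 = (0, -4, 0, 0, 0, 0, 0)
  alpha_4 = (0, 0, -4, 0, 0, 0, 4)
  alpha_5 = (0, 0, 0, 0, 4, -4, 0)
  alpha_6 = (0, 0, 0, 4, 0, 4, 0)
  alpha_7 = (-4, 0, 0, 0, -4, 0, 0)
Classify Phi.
Compute the Cartan integers a_ij = 2(alpha_i, alpha_j)/(alpha_j, alpha_j); the resulting 7x7 Cartan matrix is
[[2, 0, -2, -1, 0, 0, 0], [0, 2, 0, -1, 0, 0, -1], [-1, 0, 2, 0, 0, 0, 0], [-1, -1, 0, 2, 0, 0, 0], [0, 0, 0, 0, 2, -1, -1], [0, 0, 0, 0, -1, 2, 0], [0, -1, 0, 0, -1, 0, 2]].
The roots have two lengths (squared-length ratio 2:1); the short ones are alpha_{3}. The associated Dynkin diagram is a chain of 7 nodes with a double edge at one end; the terminal node there is the unique short simple root (B_7), so the type is B_7 (the algebra so(15)).

type B_7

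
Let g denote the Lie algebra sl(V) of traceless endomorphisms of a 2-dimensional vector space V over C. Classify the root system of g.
type A_1

This is sl(2), which has dimension 2^2 - 1 = 3 and rank 2 - 1 = 1 (a Cartan subalgebra is the diagonal traceless matrices). In the classification of classical Lie algebras, the special linear algebra sl(n+1) has type A_n; here n = 1, so the Dynkin diagram is a chain of 1 nodes with single edges (A_1). Hence the type is A_1.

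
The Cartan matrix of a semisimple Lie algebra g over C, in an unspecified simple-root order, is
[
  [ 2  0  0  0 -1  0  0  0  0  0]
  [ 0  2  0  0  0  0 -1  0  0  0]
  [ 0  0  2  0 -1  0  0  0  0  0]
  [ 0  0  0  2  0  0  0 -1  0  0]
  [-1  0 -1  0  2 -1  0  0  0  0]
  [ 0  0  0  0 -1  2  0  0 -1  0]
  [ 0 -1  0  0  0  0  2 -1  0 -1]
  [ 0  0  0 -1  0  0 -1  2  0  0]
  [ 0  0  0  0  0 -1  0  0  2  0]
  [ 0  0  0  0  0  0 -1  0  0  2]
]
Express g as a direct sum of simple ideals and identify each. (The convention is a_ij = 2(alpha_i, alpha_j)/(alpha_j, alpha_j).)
The diagram associated to this matrix has two connected components: the simple roots {alpha_1, alpha_3, alpha_5, alpha_6, alpha_9} form a chain of 3 nodes with a fork of two nodes at one end (D_5), and {alpha_2, alpha_4, alpha_7, alpha_8, alpha_10} form a chain of 3 nodes with a fork of two nodes at one end (D_5). A semisimple Lie algebra decomposes uniquely as the direct sum of simple ideals, one per connected component of its Dynkin diagram, so g ≅ D_5 ⊕ D_5 (dimension 45 + 45 = 90).

D5 + D5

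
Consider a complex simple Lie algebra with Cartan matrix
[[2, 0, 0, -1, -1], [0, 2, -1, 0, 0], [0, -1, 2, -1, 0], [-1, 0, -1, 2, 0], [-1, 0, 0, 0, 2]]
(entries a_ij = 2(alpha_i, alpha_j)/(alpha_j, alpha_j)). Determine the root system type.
A_5

The matrix has rank 5 with 2's on the diagonal. Reading the off-diagonal entries as Dynkin edges (a single edge where a_ij = a_ji = -1; a double or triple edge where a_ij * a_ji = 2 or 3), the diagram is a chain of 5 nodes with single edges (A_5). One simple-root ordering that puts it in standard form is (alpha_2, alpha_3, alpha_4, alpha_1, alpha_5). So the algebra is type A_5, i.e. sl(6).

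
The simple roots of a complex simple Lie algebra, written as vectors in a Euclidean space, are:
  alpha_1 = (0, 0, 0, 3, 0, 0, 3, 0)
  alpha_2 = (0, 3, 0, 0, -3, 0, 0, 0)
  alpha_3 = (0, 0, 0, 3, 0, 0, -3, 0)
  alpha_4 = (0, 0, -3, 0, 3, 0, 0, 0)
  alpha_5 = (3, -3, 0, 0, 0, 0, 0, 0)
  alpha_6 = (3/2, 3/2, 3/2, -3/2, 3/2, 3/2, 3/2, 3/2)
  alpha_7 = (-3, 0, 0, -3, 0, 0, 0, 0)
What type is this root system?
E7

Compute the Cartan integers a_ij = 2(alpha_i, alpha_j)/(alpha_j, alpha_j); the resulting 7x7 Cartan matrix is
[[2, 0, 0, 0, 0, 0, -1], [0, 2, 0, -1, -1, 0, 0], [0, 0, 2, 0, 0, -1, -1], [0, -1, 0, 2, 0, 0, 0], [0, -1, 0, 0, 2, 0, -1], [0, 0, -1, 0, 0, 2, 0], [-1, 0, -1, 0, -1, 0, 2]].
All simple roots have the same length, so the diagram is simply laced. The associated Dynkin diagram is a chain of 6 nodes with one extra node attached to the third node from one end (E_7), so the type is E_7.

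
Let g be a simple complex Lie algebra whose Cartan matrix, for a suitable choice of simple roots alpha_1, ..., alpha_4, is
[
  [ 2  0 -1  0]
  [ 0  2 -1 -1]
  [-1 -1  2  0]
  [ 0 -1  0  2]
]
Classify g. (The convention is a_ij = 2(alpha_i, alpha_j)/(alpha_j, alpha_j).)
The matrix has rank 4 with 2's on the diagonal. Reading the off-diagonal entries as Dynkin edges (a single edge where a_ij = a_ji = -1; a double or triple edge where a_ij * a_ji = 2 or 3), the diagram is a chain of 4 nodes with single edges (A_4). One simple-root ordering that puts it in standard form is (alpha_4, alpha_2, alpha_3, alpha_1). So the algebra is type A_4, i.e. sl(5).

A_4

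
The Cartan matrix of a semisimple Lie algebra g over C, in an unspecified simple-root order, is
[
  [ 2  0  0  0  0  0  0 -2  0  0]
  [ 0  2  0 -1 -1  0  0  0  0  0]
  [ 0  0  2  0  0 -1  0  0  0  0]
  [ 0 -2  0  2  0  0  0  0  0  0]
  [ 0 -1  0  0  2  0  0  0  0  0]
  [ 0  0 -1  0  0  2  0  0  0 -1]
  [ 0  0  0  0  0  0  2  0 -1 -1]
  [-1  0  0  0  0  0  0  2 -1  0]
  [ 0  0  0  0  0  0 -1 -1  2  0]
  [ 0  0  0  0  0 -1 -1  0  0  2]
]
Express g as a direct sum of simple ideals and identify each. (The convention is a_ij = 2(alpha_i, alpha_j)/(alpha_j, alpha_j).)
type C_3 + type C_7

The diagram associated to this matrix has two connected components: the simple roots {alpha_2, alpha_4, alpha_5} form a chain of 3 nodes with a double edge at one end; the terminal node there is the unique long simple root (C_3), and {alpha_1, alpha_3, alpha_6, alpha_7, alpha_8, alpha_9, alpha_10} form a chain of 7 nodes with a double edge at one end; the terminal node there is the unique long simple root (C_7). A semisimple Lie algebra decomposes uniquely as the direct sum of simple ideals, one per connected component of its Dynkin diagram, so g ≅ C_3 ⊕ C_7 (dimension 21 + 105 = 126).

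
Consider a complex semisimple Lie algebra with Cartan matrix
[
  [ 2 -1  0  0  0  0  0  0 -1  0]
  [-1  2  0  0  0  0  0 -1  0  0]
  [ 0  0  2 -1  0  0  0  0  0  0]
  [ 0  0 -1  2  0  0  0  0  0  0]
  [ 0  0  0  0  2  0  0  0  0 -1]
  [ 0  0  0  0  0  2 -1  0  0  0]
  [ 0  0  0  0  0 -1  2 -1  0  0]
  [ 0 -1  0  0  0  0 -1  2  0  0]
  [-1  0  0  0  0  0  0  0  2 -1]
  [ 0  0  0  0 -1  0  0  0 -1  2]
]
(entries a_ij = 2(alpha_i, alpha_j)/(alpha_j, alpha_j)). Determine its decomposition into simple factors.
type A_2 + type A_8

The diagram associated to this matrix has two connected components: the simple roots {alpha_3, alpha_4} form a chain of 2 nodes with single edges (A_2), and {alpha_1, alpha_2, alpha_5, alpha_6, alpha_7, alpha_8, alpha_9, alpha_10} form a chain of 8 nodes with single edges (A_8). A semisimple Lie algebra decomposes uniquely as the direct sum of simple ideals, one per connected component of its Dynkin diagram, so g ≅ A_2 ⊕ A_8 (dimension 8 + 80 = 88).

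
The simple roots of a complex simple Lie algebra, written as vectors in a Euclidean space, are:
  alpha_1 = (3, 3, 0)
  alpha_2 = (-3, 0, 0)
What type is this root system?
Compute the Cartan integers a_ij = 2(alpha_i, alpha_j)/(alpha_j, alpha_j); the resulting 2x2 Cartan matrix is
[[2, -2], [-1, 2]].
The roots have two lengths (squared-length ratio 2:1); the short ones are alpha_{2}. The associated Dynkin diagram is a chain of 2 nodes with a double edge at one end; the terminal node there is the unique short simple root (B_2), so the type is B_2 (the algebra so(5)).

B2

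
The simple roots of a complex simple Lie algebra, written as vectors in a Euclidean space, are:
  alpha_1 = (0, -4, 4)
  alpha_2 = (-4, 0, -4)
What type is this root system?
A_2

Compute the Cartan integers a_ij = 2(alpha_i, alpha_j)/(alpha_j, alpha_j); the resulting 2x2 Cartan matrix is
[[2, -1], [-1, 2]].
All simple roots have the same length, so the diagram is simply laced. The associated Dynkin diagram is a chain of 2 nodes with single edges (A_2), so the type is A_2 (the algebra sl(3)).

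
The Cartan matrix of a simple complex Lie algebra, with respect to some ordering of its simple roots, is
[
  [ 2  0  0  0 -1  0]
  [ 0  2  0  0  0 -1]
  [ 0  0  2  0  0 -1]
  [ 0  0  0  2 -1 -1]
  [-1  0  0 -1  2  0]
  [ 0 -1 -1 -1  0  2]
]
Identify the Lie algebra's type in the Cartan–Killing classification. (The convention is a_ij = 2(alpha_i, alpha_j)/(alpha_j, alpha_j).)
D_6

The matrix has rank 6 with 2's on the diagonal. Reading the off-diagonal entries as Dynkin edges (a single edge where a_ij = a_ji = -1; a double or triple edge where a_ij * a_ji = 2 or 3), the diagram is a chain of 4 nodes with a fork of two nodes at one end (D_6). One simple-root ordering that puts it in standard form is (alpha_1, alpha_5, alpha_4, alpha_6, alpha_2, alpha_3). So the algebra is type D_6, i.e. so(12).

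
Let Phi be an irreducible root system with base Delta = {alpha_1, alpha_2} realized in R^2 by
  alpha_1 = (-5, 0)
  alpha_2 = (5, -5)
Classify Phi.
B_2 (so(5))

Compute the Cartan integers a_ij = 2(alpha_i, alpha_j)/(alpha_j, alpha_j); the resulting 2x2 Cartan matrix is
[[2, -1], [-2, 2]].
The roots have two lengths (squared-length ratio 2:1); the short ones are alpha_{1}. The associated Dynkin diagram is a chain of 2 nodes with a double edge at one end; the terminal node there is the unique short simple root (B_2), so the type is B_2 (the algebra so(5)).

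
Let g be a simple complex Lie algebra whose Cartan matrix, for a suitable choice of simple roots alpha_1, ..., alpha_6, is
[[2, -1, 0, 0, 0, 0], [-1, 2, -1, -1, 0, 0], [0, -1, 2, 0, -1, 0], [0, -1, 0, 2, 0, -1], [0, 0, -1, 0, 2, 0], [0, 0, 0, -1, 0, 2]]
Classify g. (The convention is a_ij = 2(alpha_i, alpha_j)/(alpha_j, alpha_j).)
The matrix has rank 6 with 2's on the diagonal. Reading the off-diagonal entries as Dynkin edges (a single edge where a_ij = a_ji = -1; a double or triple edge where a_ij * a_ji = 2 or 3), the diagram is a chain of 5 nodes with one extra node attached to the third node from one end (E_6). One simple-root ordering that puts it in standard form is (alpha_6, alpha_1, alpha_4, alpha_2, alpha_3, alpha_5). So the algebra is type E_6.

E_6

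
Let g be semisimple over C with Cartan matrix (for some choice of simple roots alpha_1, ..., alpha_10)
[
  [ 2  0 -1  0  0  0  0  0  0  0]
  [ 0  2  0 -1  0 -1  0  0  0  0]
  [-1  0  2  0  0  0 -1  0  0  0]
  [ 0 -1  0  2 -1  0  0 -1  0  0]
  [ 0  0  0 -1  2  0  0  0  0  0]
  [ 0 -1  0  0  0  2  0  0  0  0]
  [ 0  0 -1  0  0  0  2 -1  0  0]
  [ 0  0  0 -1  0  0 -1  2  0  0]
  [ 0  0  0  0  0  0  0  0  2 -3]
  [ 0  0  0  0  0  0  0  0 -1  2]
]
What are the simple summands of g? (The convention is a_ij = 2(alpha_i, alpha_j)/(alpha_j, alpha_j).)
The diagram associated to this matrix has two connected components: the simple roots {alpha_1, alpha_2, alpha_3, alpha_4, alpha_5, alpha_6, alpha_7, alpha_8} form a chain of 7 nodes with one extra node attached to the third node from one end (E_8), and {alpha_9, alpha_10} form two nodes joined by a triple edge (G_2). A semisimple Lie algebra decomposes uniquely as the direct sum of simple ideals, one per connected component of its Dynkin diagram, so g ≅ E_8 ⊕ G_2 (dimension 248 + 14 = 262).

E8 + G2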